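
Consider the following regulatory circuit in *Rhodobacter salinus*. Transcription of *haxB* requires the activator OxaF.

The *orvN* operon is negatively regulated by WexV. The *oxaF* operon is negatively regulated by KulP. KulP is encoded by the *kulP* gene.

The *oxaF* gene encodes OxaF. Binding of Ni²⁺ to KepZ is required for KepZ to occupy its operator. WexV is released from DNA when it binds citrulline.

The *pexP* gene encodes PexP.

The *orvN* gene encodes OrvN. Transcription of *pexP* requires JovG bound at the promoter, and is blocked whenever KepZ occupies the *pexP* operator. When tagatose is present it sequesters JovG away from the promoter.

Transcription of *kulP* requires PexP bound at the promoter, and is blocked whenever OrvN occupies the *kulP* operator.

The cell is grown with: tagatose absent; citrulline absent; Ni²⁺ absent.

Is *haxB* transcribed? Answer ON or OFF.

OFF

Citrulline is absent, so WexV is active.
With repressor WexV bound, *orvN* is not transcribed.
So OrvN is not produced.
Tagatose is absent, so JovG is active.
Ni²⁺ is absent, so KepZ is inactive.
No repressor is bound and JovG is active, so *pexP* is transcribed.
So PexP is produced and active.
No repressor is bound and PexP is active, so *kulP* is transcribed.
So KulP is produced and active.
With repressor KulP bound, *oxaF* is not transcribed.
So OxaF is not produced.
Required activator OxaF is absent, so *haxB* is not transcribed.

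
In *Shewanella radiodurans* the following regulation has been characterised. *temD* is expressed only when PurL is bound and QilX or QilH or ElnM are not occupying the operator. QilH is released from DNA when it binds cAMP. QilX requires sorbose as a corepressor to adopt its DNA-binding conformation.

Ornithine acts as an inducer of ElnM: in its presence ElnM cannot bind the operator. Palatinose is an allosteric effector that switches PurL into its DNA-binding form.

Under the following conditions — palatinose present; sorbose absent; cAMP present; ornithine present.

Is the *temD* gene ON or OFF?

Sorbose is absent, so QilX is inactive.
cAMP is present, so QilH is inactive.
Ornithine is present, so ElnM is inactive.
Palatinose is present, so PurL is active.
No repressor is bound and PurL is active, so *temD* is transcribed.

ON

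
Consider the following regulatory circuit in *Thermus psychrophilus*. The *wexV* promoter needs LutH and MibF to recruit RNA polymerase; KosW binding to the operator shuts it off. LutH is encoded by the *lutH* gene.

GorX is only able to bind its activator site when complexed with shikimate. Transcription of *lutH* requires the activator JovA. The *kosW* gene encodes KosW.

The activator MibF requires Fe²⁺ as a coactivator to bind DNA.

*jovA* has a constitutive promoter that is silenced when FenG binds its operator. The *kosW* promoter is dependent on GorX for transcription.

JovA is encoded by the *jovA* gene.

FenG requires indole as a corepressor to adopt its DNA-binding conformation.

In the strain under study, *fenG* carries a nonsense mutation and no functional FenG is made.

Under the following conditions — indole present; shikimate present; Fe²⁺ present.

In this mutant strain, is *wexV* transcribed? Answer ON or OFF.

FenG is non-functional in this strain, so it has no effect.
With no repressor bound, *jovA* is transcribed.
So JovA is produced and active.
No repressor is bound and JovA is active, so *lutH* is transcribed.
So LutH is produced and active.
Fe²⁺ is present, so MibF is active.
Shikimate is present, so GorX is active.
No repressor is bound and GorX is active, so *kosW* is transcribed.
So KosW is produced and active.
With repressor KosW bound, *wexV* is not transcribed.

OFF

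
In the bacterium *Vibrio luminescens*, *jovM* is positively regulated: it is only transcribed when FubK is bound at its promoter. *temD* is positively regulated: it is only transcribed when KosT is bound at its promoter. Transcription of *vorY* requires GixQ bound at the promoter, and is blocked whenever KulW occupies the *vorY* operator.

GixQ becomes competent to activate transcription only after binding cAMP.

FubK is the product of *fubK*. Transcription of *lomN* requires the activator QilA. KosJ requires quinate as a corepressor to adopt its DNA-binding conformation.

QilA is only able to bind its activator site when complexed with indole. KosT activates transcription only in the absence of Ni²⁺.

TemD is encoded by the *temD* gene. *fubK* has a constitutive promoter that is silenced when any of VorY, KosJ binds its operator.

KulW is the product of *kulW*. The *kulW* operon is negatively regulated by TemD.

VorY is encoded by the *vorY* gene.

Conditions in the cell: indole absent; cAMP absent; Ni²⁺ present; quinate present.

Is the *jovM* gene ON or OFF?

OFF

Ni²⁺ is present, so KosT is inactive.
Required activator KosT is absent, so *temD* is not transcribed.
So TemD is not produced.
With no repressor bound, *kulW* is transcribed.
So KulW is produced and active.
cAMP is absent, so GixQ is inactive.
With repressor KulW bound, *vorY* is not transcribed.
So VorY is not produced.
Quinate is present, so KosJ is active.
With repressor KosJ bound, *fubK* is not transcribed.
So FubK is not produced.
Required activator FubK is absent, so *jovM* is not transcribed.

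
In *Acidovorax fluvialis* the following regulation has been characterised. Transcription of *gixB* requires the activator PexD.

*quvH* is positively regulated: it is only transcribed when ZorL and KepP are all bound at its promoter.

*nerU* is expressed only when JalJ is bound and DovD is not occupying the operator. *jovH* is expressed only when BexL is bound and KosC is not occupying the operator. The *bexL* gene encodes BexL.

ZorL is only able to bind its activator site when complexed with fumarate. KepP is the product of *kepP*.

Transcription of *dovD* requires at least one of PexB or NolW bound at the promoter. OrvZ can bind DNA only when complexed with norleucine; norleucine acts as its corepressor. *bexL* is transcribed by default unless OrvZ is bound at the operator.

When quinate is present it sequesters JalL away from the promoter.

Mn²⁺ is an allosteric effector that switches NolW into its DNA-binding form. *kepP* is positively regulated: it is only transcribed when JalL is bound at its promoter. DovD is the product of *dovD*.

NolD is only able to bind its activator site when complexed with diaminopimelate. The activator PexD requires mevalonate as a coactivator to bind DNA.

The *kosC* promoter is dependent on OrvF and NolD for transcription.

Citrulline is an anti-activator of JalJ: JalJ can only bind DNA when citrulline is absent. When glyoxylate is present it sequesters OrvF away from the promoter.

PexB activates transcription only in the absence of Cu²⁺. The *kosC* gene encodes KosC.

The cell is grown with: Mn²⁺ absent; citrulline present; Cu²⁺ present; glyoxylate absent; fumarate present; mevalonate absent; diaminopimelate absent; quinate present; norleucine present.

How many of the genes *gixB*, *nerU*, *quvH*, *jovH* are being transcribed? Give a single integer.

Mevalonate is absent, so PexD is inactive.
Required activator PexD is absent, so *gixB* is not transcribed.
→ *gixB* is OFF.
Citrulline is present, so JalJ is inactive.
Cu²⁺ is present, so PexB is inactive.
Mn²⁺ is absent, so NolW is inactive.
No activator is available at the *dovD* promoter, so *dovD* is not transcribed.
So DovD is not produced.
Required activator JalJ is absent, so *nerU* is not transcribed.
→ *nerU* is OFF.
Fumarate is present, so ZorL is active.
Quinate is present, so JalL is inactive.
Required activator JalL is absent, so *kepP* is not transcribed.
So KepP is not produced.
Required activator KepP is absent, so *quvH* is not transcribed.
→ *quvH* is OFF.
Glyoxylate is absent, so OrvF is active.
Diaminopimelate is absent, so NolD is inactive.
Required activator NolD is absent, so *kosC* is not transcribed.
So KosC is not produced.
Norleucine is present, so OrvZ is active.
With repressor OrvZ bound, *bexL* is not transcribed.
So BexL is not produced.
Required activator BexL is absent, so *jovH* is not transcribed.
→ *jovH* is OFF.
0 of the 4 genes are transcribed.

0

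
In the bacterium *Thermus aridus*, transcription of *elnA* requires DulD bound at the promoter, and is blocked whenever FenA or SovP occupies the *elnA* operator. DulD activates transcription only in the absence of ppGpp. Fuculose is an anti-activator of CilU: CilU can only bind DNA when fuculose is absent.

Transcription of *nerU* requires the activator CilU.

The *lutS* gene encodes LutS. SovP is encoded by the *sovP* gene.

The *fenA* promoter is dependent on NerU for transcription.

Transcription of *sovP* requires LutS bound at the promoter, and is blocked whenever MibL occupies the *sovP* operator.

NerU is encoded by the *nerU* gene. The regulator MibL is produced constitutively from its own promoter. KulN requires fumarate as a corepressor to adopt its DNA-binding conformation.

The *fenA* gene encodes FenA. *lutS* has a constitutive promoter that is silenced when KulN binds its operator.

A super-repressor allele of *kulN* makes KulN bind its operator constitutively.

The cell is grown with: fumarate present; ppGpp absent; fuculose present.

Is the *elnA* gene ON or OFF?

ON

Fuculose is present, so CilU is inactive.
Required activator CilU is absent, so *nerU* is not transcribed.
So NerU is not produced.
Required activator NerU is absent, so *fenA* is not transcribed.
So FenA is not produced.
KulN is constitutively active in this strain.
With repressor KulN bound, *lutS* is not transcribed.
So LutS is not produced.
MibL is produced constitutively and is active.
With repressor MibL bound, *sovP* is not transcribed.
So SovP is not produced.
ppGpp is absent, so DulD is active.
No repressor is bound and DulD is active, so *elnA* is transcribed.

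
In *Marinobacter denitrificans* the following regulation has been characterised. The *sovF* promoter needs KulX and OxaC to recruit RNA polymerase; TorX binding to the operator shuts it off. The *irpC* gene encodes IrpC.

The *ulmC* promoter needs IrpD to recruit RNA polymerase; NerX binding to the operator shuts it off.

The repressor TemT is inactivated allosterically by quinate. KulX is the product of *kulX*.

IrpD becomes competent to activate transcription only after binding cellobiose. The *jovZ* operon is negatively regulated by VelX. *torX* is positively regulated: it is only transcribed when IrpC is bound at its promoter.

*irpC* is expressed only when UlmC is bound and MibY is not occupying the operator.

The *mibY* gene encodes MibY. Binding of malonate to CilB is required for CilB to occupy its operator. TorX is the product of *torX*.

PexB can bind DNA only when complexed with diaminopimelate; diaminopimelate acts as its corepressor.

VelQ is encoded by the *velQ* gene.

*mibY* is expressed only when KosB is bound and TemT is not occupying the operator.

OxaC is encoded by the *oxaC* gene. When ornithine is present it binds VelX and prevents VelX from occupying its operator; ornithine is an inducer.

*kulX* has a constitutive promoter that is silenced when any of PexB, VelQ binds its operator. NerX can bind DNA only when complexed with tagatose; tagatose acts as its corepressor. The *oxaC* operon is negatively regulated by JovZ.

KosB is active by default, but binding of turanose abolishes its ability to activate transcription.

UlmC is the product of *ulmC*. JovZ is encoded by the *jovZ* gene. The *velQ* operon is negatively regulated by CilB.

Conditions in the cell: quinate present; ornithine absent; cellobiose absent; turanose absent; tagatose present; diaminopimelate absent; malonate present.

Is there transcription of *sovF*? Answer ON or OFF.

Diaminopimelate is absent, so PexB is inactive.
Malonate is present, so CilB is active.
With repressor CilB bound, *velQ* is not transcribed.
So VelQ is not produced.
With no repressor bound, *kulX* is transcribed.
So KulX is produced and active.
Ornithine is absent, so VelX is active.
With repressor VelX bound, *jovZ* is not transcribed.
So JovZ is not produced.
With no repressor bound, *oxaC* is transcribed.
So OxaC is produced and active.
Tagatose is present, so NerX is active.
Cellobiose is absent, so IrpD is inactive.
With repressor NerX bound, *ulmC* is not transcribed.
So UlmC is not produced.
Quinate is present, so TemT is inactive.
Turanose is absent, so KosB is active.
No repressor is bound and KosB is active, so *mibY* is transcribed.
So MibY is produced and active.
With repressor MibY bound, *irpC* is not transcribed.
So IrpC is not produced.
Required activator IrpC is absent, so *torX* is not transcribed.
So TorX is not produced.
No repressor is bound and KulX and OxaC are active, so *sovF* is transcribed.

ON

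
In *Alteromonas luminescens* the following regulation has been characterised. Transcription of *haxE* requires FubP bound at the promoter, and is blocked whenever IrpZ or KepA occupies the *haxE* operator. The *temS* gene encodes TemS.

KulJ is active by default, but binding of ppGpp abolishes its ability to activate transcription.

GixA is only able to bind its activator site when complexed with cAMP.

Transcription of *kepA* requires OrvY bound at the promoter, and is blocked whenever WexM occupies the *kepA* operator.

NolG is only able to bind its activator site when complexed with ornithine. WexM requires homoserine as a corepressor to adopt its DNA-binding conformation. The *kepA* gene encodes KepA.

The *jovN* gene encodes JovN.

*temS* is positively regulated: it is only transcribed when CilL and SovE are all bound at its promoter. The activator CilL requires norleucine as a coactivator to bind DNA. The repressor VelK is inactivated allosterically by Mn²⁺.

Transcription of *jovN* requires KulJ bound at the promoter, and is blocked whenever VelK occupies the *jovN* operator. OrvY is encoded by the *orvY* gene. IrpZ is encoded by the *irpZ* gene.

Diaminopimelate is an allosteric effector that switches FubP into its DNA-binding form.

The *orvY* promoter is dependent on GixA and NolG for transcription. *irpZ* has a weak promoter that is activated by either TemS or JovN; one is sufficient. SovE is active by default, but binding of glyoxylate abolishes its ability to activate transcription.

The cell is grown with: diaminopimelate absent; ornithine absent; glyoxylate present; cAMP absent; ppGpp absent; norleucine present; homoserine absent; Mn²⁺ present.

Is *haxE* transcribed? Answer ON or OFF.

OFF

Diaminopimelate is absent, so FubP is inactive.
Norleucine is present, so CilL is active.
Glyoxylate is present, so SovE is inactive.
Required activator SovE is absent, so *temS* is not transcribed.
So TemS is not produced.
ppGpp is absent, so KulJ is active.
Mn²⁺ is present, so VelK is inactive.
No repressor is bound and KulJ is active, so *jovN* is transcribed.
So JovN is produced and active.
Activator JovN is present, so *irpZ* is transcribed.
So IrpZ is produced and active.
cAMP is absent, so GixA is inactive.
Ornithine is absent, so NolG is inactive.
Required activator GixA is absent, so *orvY* is not transcribed.
So OrvY is not produced.
Homoserine is absent, so WexM is inactive.
Required activator OrvY is absent, so *kepA* is not transcribed.
So KepA is not produced.
With repressor IrpZ bound, *haxE* is not transcribed.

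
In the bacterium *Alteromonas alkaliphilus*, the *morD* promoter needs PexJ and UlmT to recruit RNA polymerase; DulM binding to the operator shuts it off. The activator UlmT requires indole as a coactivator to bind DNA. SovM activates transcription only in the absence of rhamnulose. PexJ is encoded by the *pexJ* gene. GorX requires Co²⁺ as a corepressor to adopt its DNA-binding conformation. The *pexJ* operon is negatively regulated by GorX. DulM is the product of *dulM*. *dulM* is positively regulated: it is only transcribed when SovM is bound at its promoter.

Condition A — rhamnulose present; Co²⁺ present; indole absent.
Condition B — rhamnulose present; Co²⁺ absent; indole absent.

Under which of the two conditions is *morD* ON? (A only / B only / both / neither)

Condition A:
Rhamnulose is present, so SovM is inactive.
Required activator SovM is absent, so *dulM* is not transcribed.
So DulM is not produced.
Co²⁺ is present, so GorX is active.
With repressor GorX bound, *pexJ* is not transcribed.
So PexJ is not produced.
Indole is absent, so UlmT is inactive.
Required activator PexJ is absent, so *morD* is not transcribed.
→ *morD* is OFF in A.
Condition B:
Rhamnulose is present, so SovM is inactive.
Required activator SovM is absent, so *dulM* is not transcribed.
So DulM is not produced.
Co²⁺ is absent, so GorX is inactive.
With no repressor bound, *pexJ* is transcribed.
So PexJ is produced and active.
Indole is absent, so UlmT is inactive.
Required activator UlmT is absent, so *morD* is not transcribed.
→ *morD* is OFF in B.

neither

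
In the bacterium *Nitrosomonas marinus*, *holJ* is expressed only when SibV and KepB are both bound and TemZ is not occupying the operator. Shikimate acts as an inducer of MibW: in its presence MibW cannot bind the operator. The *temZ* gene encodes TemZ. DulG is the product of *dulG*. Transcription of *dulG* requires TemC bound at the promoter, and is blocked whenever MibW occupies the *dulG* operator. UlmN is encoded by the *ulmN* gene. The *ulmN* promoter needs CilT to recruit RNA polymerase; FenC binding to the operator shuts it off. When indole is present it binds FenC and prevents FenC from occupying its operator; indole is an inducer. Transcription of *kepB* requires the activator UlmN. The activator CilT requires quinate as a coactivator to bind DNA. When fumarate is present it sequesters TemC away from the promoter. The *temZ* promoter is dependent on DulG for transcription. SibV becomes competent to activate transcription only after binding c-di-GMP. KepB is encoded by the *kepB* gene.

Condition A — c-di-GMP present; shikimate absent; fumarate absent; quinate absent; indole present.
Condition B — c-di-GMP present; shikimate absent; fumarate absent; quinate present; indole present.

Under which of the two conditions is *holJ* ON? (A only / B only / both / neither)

B only

Condition A:
c-di-GMP is present, so SibV is active.
Shikimate is absent, so MibW is active.
Fumarate is absent, so TemC is active.
With repressor MibW bound, *dulG* is not transcribed.
So DulG is not produced.
Required activator DulG is absent, so *temZ* is not transcribed.
So TemZ is not produced.
Quinate is absent, so CilT is inactive.
Indole is present, so FenC is inactive.
Required activator CilT is absent, so *ulmN* is not transcribed.
So UlmN is not produced.
Required activator UlmN is absent, so *kepB* is not transcribed.
So KepB is not produced.
Required activator KepB is absent, so *holJ* is not transcribed.
→ *holJ* is OFF in A.
Condition B:
c-di-GMP is present, so SibV is active.
Shikimate is absent, so MibW is active.
Fumarate is absent, so TemC is active.
With repressor MibW bound, *dulG* is not transcribed.
So DulG is not produced.
Required activator DulG is absent, so *temZ* is not transcribed.
So TemZ is not produced.
Quinate is present, so CilT is active.
Indole is present, so FenC is inactive.
No repressor is bound and CilT is active, so *ulmN* is transcribed.
So UlmN is produced and active.
No repressor is bound and UlmN is active, so *kepB* is transcribed.
So KepB is produced and active.
No repressor is bound and SibV and KepB are active, so *holJ* is transcribed.
→ *holJ* is ON in B.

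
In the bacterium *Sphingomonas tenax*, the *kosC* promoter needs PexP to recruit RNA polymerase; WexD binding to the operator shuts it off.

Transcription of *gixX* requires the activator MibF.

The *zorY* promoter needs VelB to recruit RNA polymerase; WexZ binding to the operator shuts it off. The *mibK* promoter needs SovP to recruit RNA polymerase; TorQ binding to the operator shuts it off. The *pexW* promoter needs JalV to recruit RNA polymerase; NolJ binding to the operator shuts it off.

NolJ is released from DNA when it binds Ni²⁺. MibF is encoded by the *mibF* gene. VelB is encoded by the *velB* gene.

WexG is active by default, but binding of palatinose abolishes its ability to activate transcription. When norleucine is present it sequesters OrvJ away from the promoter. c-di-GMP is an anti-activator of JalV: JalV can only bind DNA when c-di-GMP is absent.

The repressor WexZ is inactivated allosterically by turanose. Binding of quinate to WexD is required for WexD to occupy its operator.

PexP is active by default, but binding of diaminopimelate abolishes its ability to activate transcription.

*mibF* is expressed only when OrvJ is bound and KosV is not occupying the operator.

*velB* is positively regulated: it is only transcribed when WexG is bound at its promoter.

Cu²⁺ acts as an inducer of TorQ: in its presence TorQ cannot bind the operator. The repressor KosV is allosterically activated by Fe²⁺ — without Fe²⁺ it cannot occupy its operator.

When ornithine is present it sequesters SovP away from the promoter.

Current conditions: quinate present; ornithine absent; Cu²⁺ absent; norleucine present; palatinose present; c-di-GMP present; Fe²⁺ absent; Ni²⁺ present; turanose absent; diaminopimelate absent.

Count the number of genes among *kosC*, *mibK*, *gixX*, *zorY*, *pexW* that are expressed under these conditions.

Diaminopimelate is absent, so PexP is active.
Quinate is present, so WexD is active.
With repressor WexD bound, *kosC* is not transcribed.
→ *kosC* is OFF.
Cu²⁺ is absent, so TorQ is active.
Ornithine is absent, so SovP is active.
With repressor TorQ bound, *mibK* is not transcribed.
→ *mibK* is OFF.
Norleucine is present, so OrvJ is inactive.
Fe²⁺ is absent, so KosV is inactive.
Required activator OrvJ is absent, so *mibF* is not transcribed.
So MibF is not produced.
Required activator MibF is absent, so *gixX* is not transcribed.
→ *gixX* is OFF.
Palatinose is present, so WexG is inactive.
Required activator WexG is absent, so *velB* is not transcribed.
So VelB is not produced.
Turanose is absent, so WexZ is active.
With repressor WexZ bound, *zorY* is not transcribed.
→ *zorY* is OFF.
Ni²⁺ is present, so NolJ is inactive.
c-di-GMP is present, so JalV is inactive.
Required activator JalV is absent, so *pexW* is not transcribed.
→ *pexW* is OFF.
0 of the 5 genes are transcribed.

0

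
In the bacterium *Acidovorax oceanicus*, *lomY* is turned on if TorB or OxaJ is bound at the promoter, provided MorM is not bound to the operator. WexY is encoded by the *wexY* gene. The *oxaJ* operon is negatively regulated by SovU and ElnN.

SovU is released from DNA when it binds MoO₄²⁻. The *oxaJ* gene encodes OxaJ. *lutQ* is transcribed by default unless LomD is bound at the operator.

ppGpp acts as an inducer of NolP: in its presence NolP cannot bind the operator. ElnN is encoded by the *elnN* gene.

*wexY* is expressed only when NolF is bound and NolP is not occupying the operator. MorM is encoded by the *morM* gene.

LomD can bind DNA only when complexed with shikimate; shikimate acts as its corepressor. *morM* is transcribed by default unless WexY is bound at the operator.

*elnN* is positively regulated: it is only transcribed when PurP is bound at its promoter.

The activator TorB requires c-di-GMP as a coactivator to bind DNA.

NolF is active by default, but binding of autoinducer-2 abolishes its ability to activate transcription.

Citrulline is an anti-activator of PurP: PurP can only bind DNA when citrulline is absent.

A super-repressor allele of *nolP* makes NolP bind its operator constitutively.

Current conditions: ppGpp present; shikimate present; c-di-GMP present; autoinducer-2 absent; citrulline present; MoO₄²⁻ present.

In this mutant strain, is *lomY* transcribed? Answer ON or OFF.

c-di-GMP is present, so TorB is active.
MoO₄²⁻ is present, so SovU is inactive.
Citrulline is present, so PurP is inactive.
Required activator PurP is absent, so *elnN* is not transcribed.
So ElnN is not produced.
With no repressor bound, *oxaJ* is transcribed.
So OxaJ is produced and active.
Autoinducer-2 is absent, so NolF is active.
NolP is constitutively active in this strain.
With repressor NolP bound, *wexY* is not transcribed.
So WexY is not produced.
With no repressor bound, *morM* is transcribed.
So MorM is produced and active.
With repressor MorM bound, *lomY* is not transcribed.

OFF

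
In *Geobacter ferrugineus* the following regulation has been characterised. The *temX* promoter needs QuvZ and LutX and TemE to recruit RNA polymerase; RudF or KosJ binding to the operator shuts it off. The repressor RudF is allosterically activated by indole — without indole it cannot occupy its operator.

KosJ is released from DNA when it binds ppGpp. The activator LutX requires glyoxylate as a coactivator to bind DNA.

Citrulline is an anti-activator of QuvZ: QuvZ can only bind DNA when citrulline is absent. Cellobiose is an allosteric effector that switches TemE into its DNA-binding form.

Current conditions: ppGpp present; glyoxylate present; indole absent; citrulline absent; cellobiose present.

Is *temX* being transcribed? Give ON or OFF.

ON

Citrulline is absent, so QuvZ is active.
Glyoxylate is present, so LutX is active.
Cellobiose is present, so TemE is active.
Indole is absent, so RudF is inactive.
ppGpp is present, so KosJ is inactive.
No repressor is bound and QuvZ and LutX and TemE are active, so *temX* is transcribed.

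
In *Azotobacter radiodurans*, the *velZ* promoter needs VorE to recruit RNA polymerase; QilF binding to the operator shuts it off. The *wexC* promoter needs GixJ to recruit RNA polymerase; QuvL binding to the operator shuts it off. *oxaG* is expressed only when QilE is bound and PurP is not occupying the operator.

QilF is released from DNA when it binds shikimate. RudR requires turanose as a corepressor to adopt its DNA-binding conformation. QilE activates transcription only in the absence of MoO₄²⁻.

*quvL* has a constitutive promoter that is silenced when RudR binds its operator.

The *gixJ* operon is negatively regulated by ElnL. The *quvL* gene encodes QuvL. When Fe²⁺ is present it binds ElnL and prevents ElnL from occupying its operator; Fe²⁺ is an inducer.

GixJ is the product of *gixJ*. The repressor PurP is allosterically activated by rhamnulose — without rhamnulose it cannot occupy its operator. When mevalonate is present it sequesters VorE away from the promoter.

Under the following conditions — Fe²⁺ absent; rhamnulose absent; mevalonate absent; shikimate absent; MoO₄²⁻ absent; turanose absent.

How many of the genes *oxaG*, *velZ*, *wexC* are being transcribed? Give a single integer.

Rhamnulose is absent, so PurP is inactive.
MoO₄²⁻ is absent, so QilE is active.
No repressor is bound and QilE is active, so *oxaG* is transcribed.
→ *oxaG* is ON.
Mevalonate is absent, so VorE is active.
Shikimate is absent, so QilF is active.
With repressor QilF bound, *velZ* is not transcribed.
→ *velZ* is OFF.
Fe²⁺ is absent, so ElnL is active.
With repressor ElnL bound, *gixJ* is not transcribed.
So GixJ is not produced.
Turanose is absent, so RudR is inactive.
With no repressor bound, *quvL* is transcribed.
So QuvL is produced and active.
With repressor QuvL bound, *wexC* is not transcribed.
→ *wexC* is OFF.
1 of the 3 genes is transcribed.

1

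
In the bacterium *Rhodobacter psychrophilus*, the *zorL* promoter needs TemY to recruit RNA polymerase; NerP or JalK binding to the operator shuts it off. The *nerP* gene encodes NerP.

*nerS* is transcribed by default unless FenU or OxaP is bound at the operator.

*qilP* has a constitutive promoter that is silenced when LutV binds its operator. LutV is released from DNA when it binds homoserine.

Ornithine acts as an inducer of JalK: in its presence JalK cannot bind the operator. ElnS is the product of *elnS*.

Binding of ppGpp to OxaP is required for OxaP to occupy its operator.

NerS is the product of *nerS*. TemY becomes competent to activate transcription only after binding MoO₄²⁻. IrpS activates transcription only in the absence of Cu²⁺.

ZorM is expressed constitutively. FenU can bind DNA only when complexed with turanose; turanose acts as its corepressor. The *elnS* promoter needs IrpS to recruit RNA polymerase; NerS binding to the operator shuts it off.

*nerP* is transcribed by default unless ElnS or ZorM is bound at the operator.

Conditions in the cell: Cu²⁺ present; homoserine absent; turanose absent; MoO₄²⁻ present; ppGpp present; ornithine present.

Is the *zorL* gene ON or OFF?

Cu²⁺ is present, so IrpS is inactive.
Turanose is absent, so FenU is inactive.
ppGpp is present, so OxaP is active.
With repressor OxaP bound, *nerS* is not transcribed.
So NerS is not produced.
Required activator IrpS is absent, so *elnS* is not transcribed.
So ElnS is not produced.
ZorM is produced constitutively and is active.
With repressor ZorM bound, *nerP* is not transcribed.
So NerP is not produced.
MoO₄²⁻ is present, so TemY is active.
Ornithine is present, so JalK is inactive.
No repressor is bound and TemY is active, so *zorL* is transcribed.

ON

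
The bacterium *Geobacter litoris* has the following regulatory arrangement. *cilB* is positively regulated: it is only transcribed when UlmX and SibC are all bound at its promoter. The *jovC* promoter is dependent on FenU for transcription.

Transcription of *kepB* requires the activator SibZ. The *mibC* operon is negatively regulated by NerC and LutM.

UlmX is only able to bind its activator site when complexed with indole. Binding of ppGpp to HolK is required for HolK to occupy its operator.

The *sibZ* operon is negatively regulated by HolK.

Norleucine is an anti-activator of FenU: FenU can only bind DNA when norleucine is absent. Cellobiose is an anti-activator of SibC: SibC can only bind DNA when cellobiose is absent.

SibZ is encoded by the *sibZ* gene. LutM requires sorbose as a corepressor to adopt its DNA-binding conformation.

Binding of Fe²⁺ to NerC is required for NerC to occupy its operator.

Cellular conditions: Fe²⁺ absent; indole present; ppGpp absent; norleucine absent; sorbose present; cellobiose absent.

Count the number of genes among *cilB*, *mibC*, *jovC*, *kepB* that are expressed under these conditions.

Indole is present, so UlmX is active.
Cellobiose is absent, so SibC is active.
No repressor is bound and UlmX and SibC are active, so *cilB* is transcribed.
→ *cilB* is ON.
Fe²⁺ is absent, so NerC is inactive.
Sorbose is present, so LutM is active.
With repressor LutM bound, *mibC* is not transcribed.
→ *mibC* is OFF.
Norleucine is absent, so FenU is active.
No repressor is bound and FenU is active, so *jovC* is transcribed.
→ *jovC* is ON.
ppGpp is absent, so HolK is inactive.
With no repressor bound, *sibZ* is transcribed.
So SibZ is produced and active.
No repressor is bound and SibZ is active, so *kepB* is transcribed.
→ *kepB* is ON.
3 of the 4 genes are transcribed.

3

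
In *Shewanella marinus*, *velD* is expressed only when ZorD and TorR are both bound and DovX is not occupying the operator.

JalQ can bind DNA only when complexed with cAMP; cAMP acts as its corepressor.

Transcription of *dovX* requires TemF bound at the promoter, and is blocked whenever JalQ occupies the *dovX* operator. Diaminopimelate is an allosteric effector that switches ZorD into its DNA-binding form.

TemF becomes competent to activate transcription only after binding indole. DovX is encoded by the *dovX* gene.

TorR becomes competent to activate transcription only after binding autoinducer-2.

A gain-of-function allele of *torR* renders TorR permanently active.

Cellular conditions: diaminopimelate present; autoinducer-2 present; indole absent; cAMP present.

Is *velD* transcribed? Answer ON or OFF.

Diaminopimelate is present, so ZorD is active.
cAMP is present, so JalQ is active.
Indole is absent, so TemF is inactive.
With repressor JalQ bound, *dovX* is not transcribed.
So DovX is not produced.
TorR is constitutively active in this strain.
No repressor is bound and ZorD and TorR are active, so *velD* is transcribed.

ON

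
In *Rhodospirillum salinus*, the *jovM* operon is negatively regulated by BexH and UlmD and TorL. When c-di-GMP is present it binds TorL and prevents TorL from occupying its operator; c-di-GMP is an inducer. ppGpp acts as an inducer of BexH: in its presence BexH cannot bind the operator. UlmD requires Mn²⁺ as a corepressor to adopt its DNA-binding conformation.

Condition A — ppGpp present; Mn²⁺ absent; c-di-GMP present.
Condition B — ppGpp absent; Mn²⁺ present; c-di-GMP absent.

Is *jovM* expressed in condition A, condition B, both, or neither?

Condition A:
ppGpp is present, so BexH is inactive.
Mn²⁺ is absent, so UlmD is inactive.
c-di-GMP is present, so TorL is inactive.
With no repressor bound, *jovM* is transcribed.
→ *jovM* is ON in A.
Condition B:
ppGpp is absent, so BexH is active.
Mn²⁺ is present, so UlmD is active.
c-di-GMP is absent, so TorL is active.
With repressor BexH bound, *jovM* is not transcribed.
→ *jovM* is OFF in B.

A only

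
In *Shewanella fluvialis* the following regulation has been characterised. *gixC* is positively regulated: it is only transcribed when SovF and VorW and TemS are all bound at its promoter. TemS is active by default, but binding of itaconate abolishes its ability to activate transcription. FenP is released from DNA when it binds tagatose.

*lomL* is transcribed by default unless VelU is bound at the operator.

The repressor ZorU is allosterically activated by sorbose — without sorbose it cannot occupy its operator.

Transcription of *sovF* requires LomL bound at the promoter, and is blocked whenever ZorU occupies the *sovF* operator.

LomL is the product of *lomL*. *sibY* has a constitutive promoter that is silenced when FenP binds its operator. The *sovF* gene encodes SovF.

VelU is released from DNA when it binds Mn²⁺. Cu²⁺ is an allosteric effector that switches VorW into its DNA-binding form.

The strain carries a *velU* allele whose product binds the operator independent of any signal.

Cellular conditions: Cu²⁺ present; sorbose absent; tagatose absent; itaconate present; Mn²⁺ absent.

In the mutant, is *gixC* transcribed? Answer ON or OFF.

Sorbose is absent, so ZorU is inactive.
VelU is constitutively active in this strain.
With repressor VelU bound, *lomL* is not transcribed.
So LomL is not produced.
Required activator LomL is absent, so *sovF* is not transcribed.
So SovF is not produced.
Cu²⁺ is present, so VorW is active.
Itaconate is present, so TemS is inactive.
Required activator SovF is absent, so *gixC* is not transcribed.

OFF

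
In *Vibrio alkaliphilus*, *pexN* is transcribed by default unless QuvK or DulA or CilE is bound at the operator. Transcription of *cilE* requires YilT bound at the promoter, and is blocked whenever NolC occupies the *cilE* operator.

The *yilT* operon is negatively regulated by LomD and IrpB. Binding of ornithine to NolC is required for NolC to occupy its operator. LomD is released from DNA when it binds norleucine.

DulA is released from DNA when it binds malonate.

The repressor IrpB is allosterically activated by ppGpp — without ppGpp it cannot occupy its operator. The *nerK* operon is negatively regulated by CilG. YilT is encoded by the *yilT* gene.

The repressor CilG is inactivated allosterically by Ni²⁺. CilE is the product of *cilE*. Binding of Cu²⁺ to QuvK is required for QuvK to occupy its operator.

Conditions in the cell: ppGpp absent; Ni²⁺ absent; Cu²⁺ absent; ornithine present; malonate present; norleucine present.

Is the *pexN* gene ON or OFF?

Cu²⁺ is absent, so QuvK is inactive.
Malonate is present, so DulA is inactive.
Ornithine is present, so NolC is active.
Norleucine is present, so LomD is inactive.
ppGpp is absent, so IrpB is inactive.
With no repressor bound, *yilT* is transcribed.
So YilT is produced and active.
With repressor NolC bound, *cilE* is not transcribed.
So CilE is not produced.
With no repressor bound, *pexN* is transcribed.

ON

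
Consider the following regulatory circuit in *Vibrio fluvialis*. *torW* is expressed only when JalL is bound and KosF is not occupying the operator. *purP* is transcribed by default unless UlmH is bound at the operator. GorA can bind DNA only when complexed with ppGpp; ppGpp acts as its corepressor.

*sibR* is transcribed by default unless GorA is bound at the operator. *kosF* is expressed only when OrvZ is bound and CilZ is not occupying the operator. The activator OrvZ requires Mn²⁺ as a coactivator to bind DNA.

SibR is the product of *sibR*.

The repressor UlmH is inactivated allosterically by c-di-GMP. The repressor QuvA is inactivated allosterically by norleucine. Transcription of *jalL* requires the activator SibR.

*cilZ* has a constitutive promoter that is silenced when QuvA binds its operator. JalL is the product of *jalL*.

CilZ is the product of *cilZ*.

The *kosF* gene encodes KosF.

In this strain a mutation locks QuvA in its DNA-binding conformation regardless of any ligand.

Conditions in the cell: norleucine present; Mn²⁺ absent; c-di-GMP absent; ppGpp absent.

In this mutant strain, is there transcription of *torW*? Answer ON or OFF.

ON

QuvA is constitutively active in this strain.
With repressor QuvA bound, *cilZ* is not transcribed.
So CilZ is not produced.
Mn²⁺ is absent, so OrvZ is inactive.
Required activator OrvZ is absent, so *kosF* is not transcribed.
So KosF is not produced.
ppGpp is absent, so GorA is inactive.
With no repressor bound, *sibR* is transcribed.
So SibR is produced and active.
No repressor is bound and SibR is active, so *jalL* is transcribed.
So JalL is produced and active.
No repressor is bound and JalL is active, so *torW* is transcribed.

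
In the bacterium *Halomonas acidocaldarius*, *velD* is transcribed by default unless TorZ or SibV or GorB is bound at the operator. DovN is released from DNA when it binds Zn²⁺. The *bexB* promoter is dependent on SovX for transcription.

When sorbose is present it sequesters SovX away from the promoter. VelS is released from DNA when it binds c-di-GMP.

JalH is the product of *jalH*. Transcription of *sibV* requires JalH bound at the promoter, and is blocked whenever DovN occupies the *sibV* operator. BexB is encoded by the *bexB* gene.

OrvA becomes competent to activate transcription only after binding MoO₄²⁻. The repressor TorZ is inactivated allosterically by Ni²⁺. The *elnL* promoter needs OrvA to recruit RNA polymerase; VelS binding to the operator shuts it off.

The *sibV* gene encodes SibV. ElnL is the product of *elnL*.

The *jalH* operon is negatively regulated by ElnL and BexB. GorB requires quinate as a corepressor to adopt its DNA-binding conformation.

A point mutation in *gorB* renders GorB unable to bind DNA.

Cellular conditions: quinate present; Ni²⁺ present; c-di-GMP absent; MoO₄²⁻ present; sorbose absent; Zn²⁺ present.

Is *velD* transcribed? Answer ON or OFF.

Ni²⁺ is present, so TorZ is inactive.
Zn²⁺ is present, so DovN is inactive.
c-di-GMP is absent, so VelS is active.
MoO₄²⁻ is present, so OrvA is active.
With repressor VelS bound, *elnL* is not transcribed.
So ElnL is not produced.
Sorbose is absent, so SovX is active.
No repressor is bound and SovX is active, so *bexB* is transcribed.
So BexB is produced and active.
With repressor BexB bound, *jalH* is not transcribed.
So JalH is not produced.
Required activator JalH is absent, so *sibV* is not transcribed.
So SibV is not produced.
GorB is non-functional in this strain, so it has no effect.
With no repressor bound, *velD* is transcribed.

ON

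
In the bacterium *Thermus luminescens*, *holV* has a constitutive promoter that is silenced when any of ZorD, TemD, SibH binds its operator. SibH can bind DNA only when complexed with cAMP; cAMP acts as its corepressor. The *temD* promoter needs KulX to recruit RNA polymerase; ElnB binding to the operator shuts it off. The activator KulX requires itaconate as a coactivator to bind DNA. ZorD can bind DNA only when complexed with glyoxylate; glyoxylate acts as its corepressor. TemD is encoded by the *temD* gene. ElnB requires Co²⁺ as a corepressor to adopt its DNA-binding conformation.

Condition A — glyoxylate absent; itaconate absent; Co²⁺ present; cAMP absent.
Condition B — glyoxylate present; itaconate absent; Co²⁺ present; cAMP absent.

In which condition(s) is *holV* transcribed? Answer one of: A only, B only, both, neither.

Condition A:
Glyoxylate is absent, so ZorD is inactive.
Itaconate is absent, so KulX is inactive.
Co²⁺ is present, so ElnB is active.
With repressor ElnB bound, *temD* is not transcribed.
So TemD is not produced.
cAMP is absent, so SibH is inactive.
With no repressor bound, *holV* is transcribed.
→ *holV* is ON in A.
Condition B:
Glyoxylate is present, so ZorD is active.
Itaconate is absent, so KulX is inactive.
Co²⁺ is present, so ElnB is active.
With repressor ElnB bound, *temD* is not transcribed.
So TemD is not produced.
cAMP is absent, so SibH is inactive.
With repressor ZorD bound, *holV* is not transcribed.
→ *holV* is OFF in B.

A only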